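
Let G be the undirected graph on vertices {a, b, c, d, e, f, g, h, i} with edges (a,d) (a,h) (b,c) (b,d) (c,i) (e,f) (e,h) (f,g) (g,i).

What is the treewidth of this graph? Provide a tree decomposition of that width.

Treewidth 2.
Bags: B1 = {e, f, g}  B2 = {e, g, i}  B3 = {c, e, i}  B4 = {b, c, e}  B5 = {b, d, e}  B6 = {a, d, e}  B7 = {a, e, h}
Tree: B1–B2, B2–B3, B3–B4, B4–B5, B5–B6, B6–B7

Each bag holds 3 vertices, so the decomposition has width 2, which upper-bounds the treewidth. For the lower bound, G contains the cycle e–f–g–i–c–b–d–a–h–e, so G is not a forest; only forests have treewidth ≤ 1, hence tw(G) ≥ 2. Hence tw(G) = 2 exactly.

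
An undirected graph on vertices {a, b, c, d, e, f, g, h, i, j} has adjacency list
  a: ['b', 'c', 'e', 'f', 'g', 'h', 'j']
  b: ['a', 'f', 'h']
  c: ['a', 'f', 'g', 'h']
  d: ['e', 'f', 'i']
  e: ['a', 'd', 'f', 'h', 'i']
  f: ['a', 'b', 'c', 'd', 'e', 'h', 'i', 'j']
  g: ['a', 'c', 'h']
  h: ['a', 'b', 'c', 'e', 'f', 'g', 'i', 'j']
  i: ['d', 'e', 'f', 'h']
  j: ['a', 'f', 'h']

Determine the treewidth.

3

A width-3 tree decomposition is:
Bags: B1 = {a, e, f, h}  B2 = {e, f, h, i}  B3 = {d, e, f, i}  B4 = {a, b, f, h}  B5 = {a, c, f, h}  B6 = {a, f, h, j}  B7 = {a, c, g, h}
Tree: B1–B2, B2–B3, B1–B4, B1–B5, B1–B6, B5–B7
The largest bag has 4 vertices, giving width 3; this decomposition certifies tw(G) ≤ 3. For the lower bound, the 4 vertices {a, c, g, h} are pairwise adjacent, and any tree decomposition puts a clique entirely inside one bag — forcing width ≥ 3. Combining the bounds, tw(G) = 3.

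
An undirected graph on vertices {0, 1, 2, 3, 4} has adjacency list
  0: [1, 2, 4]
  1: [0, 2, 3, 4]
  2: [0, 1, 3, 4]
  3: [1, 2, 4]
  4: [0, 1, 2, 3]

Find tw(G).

3

A width-3 tree decomposition is:
Bags: B1 = {0, 1, 2, 4}  B2 = {1, 2, 3, 4}
Tree: B1–B2
Each bag holds 4 vertices, so the decomposition has width 3, which upper-bounds the treewidth. For the lower bound, the 4 vertices {0, 1, 2, 4} are pairwise adjacent, and any tree decomposition puts a clique entirely inside one bag — forcing width ≥ 3. Combining the bounds, tw(G) = 3.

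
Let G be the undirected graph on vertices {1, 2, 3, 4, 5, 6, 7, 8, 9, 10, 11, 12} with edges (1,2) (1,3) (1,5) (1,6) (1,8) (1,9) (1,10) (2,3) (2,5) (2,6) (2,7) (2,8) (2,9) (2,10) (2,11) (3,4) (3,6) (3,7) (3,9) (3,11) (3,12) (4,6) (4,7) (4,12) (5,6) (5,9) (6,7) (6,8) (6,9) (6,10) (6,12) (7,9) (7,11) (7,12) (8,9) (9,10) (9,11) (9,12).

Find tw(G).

A width-4 tree decomposition is:
Bags: B1 = {1, 2, 3, 6, 9}  B2 = {2, 3, 6, 7, 9}  B3 = {1, 2, 5, 6, 9}  B4 = {2, 3, 7, 9, 11}  B5 = {3, 6, 7, 9, 12}  B6 = {1, 2, 6, 8, 9}  B7 = {3, 4, 6, 7, 12}  B8 = {1, 2, 6, 9, 10}
Tree: B1–B2, B1–B3, B2–B4, B2–B5, B1–B6, B5–B7, B3–B8
Each bag holds 5 vertices, so the decomposition has width 4, which upper-bounds the treewidth. On the other hand G contains the 5-clique {2, 3, 7, 9, 11}. A clique must lie in a single bag of any decomposition, so no decomposition can have width below 4. Therefore the treewidth is 4.

4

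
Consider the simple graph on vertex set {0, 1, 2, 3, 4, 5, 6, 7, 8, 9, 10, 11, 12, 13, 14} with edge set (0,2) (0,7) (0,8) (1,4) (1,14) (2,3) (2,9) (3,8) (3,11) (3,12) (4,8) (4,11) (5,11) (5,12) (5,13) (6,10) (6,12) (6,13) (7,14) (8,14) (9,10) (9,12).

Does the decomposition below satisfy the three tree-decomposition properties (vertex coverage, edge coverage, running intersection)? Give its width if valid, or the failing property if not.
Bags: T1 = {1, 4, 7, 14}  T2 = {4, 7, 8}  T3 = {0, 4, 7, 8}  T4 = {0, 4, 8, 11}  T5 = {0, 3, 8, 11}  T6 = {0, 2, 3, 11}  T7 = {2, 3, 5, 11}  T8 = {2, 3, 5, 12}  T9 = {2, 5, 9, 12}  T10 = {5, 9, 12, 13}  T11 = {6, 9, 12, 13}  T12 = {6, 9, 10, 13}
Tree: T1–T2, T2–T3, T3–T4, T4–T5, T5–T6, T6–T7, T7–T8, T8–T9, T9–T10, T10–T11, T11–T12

No — edge (14,8) lies in no bag.

A tree decomposition must satisfy three properties: every vertex lies in some bag; for every edge, both endpoints lie together in some bag; and for every vertex, the bags containing it form a connected subtree. Here edge (14,8) lies in no bag, so the decomposition is invalid.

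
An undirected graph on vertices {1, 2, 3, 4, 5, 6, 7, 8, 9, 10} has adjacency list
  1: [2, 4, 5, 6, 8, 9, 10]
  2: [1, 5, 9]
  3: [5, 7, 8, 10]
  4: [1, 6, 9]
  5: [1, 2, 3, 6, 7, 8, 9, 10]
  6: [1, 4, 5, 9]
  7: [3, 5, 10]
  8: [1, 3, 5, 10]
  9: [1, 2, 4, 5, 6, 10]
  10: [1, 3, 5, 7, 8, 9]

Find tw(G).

3

A width-3 tree decomposition is:
Bags: B1 = {3, 5, 8, 10}  B2 = {3, 5, 7, 10}  B3 = {1, 5, 8, 10}  B4 = {1, 5, 9, 10}  B5 = {1, 5, 6, 9}  B6 = {1, 2, 5, 9}  B7 = {1, 4, 6, 9}
Tree: B1–B2, B1–B3, B3–B4, B4–B5, B4–B6, B5–B7
Every bag has size at most 4, so the width is 4 − 1 = 3 and tw(G) ≤ 3. On the other hand G contains the 4-clique {1, 4, 6, 9}. A clique must lie in a single bag of any decomposition, so no decomposition can have width below 3. Hence tw(G) = 3 exactly.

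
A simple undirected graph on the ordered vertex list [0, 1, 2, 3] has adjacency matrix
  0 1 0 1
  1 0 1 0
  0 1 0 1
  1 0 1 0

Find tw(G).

A width-2 tree decomposition is:
Bags: B1 = {0, 1, 2}  B2 = {0, 2, 3}
Tree: B1–B2
Every bag has size at most 3, so the width is 3 − 1 = 2 and tw(G) ≤ 2. For the lower bound, G contains the cycle 0–1–2–3–0, so G is not a forest; only forests have treewidth ≤ 1, hence tw(G) ≥ 2. Hence tw(G) = 2 exactly.

2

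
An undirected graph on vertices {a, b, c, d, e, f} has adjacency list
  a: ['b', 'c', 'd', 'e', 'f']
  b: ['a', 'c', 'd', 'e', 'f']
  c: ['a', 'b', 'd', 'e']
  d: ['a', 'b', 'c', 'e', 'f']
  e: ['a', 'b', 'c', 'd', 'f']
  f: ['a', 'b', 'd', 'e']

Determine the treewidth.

A width-4 tree decomposition is:
Bags: B1 = {a, b, c, d, e}  B2 = {a, b, d, e, f}
Tree: B1–B2
Every bag has size at most 5, so the width is 5 − 1 = 4 and tw(G) ≤ 4. Conversely, {a, b, c, d, e} is a clique of size 5, and the vertices of any clique must share a bag in every tree decomposition; so some bag has ≥ 5 vertices and tw(G) ≥ 4. Therefore the treewidth is 4.

4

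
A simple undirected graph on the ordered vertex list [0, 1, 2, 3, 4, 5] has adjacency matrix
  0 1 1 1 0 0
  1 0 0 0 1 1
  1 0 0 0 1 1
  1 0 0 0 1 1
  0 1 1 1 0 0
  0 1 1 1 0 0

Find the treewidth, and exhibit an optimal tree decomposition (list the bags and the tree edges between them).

Treewidth 3.
One such decomposition:
Bags: B1 = {0, 2, 4, 5}  B2 = {0, 1, 4, 5}  B3 = {0, 3, 4, 5}
Tree: B1–B2, B2–B3

Each bag holds 4 vertices, so the decomposition has width 3, which upper-bounds the treewidth. For the lower bound: the 4 vertex sets {0,2}, {1,5}, {4}, {3} are disjoint, each induces a connected subgraph, and every pair is joined by at least one edge of G. Contracting each set to a single vertex therefore yields K_{4} as a minor, and since treewidth is minor-monotone, tw(G) ≥ tw(K_{4}) = 3. Therefore the treewidth is 3.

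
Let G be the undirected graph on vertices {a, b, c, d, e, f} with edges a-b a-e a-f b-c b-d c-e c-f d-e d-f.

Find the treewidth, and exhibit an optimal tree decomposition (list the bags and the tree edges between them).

Treewidth 3.
One such decomposition:
Bags: B1 = {a, b, c, d}  B2 = {a, c, d, f}  B3 = {a, c, d, e}
Tree: B1–B2, B2–B3

Every bag has size at most 4, so the width is 4 − 1 = 3 and tw(G) ≤ 3. For the lower bound: the 4 vertex sets {b,c}, {a,f}, {d}, {e} are disjoint, each induces a connected subgraph, and every pair is joined by at least one edge of G. Contracting each set to a single vertex therefore yields K_{4} as a minor, and since treewidth is minor-monotone, tw(G) ≥ tw(K_{4}) = 3. Hence tw(G) = 3 exactly.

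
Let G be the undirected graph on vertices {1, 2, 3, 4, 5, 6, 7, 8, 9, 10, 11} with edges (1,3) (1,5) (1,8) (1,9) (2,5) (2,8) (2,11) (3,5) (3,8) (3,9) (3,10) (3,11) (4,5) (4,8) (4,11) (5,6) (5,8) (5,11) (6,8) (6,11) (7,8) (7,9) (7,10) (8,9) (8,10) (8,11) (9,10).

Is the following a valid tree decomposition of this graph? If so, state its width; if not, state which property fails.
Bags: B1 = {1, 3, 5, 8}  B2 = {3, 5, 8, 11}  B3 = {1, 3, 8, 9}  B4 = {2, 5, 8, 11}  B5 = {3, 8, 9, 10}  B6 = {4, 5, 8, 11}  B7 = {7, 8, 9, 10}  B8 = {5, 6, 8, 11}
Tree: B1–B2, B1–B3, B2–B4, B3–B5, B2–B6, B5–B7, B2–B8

Vertex coverage: the bags together contain {1, 2, 3, 4, 5, 6, 7, 8, 9, 10, 11}, the full vertex set. Edge coverage: each edge of G has both endpoints in at least one bag. Running intersection: for every vertex, the bags containing it form a connected subtree. All three properties hold, so this is a valid tree decomposition of width max|bag| − 1 = 3, and hence tw(G) ≤ 3.

Yes; width 3.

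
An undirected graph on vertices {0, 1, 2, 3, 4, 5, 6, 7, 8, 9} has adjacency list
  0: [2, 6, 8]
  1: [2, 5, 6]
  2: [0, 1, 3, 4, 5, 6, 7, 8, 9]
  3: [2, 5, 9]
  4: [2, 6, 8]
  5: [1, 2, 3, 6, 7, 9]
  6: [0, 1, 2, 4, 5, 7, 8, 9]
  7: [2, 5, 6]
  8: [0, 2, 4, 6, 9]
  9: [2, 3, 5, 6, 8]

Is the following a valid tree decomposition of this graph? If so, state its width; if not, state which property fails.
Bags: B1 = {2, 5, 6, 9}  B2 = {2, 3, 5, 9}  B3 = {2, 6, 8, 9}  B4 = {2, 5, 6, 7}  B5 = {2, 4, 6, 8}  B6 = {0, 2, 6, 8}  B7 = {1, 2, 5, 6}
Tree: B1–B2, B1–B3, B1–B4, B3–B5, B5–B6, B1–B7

Every vertex of G appears in some bag (union = {0, 1, 2, 3, 4, 5, 6, 7, 8, 9}); every edge is covered by a bag; and for each vertex v the set of bags containing v is connected in the bag tree. The decomposition is therefore valid. The largest bag has 4 vertices, so the width is 3.

Yes; width 3.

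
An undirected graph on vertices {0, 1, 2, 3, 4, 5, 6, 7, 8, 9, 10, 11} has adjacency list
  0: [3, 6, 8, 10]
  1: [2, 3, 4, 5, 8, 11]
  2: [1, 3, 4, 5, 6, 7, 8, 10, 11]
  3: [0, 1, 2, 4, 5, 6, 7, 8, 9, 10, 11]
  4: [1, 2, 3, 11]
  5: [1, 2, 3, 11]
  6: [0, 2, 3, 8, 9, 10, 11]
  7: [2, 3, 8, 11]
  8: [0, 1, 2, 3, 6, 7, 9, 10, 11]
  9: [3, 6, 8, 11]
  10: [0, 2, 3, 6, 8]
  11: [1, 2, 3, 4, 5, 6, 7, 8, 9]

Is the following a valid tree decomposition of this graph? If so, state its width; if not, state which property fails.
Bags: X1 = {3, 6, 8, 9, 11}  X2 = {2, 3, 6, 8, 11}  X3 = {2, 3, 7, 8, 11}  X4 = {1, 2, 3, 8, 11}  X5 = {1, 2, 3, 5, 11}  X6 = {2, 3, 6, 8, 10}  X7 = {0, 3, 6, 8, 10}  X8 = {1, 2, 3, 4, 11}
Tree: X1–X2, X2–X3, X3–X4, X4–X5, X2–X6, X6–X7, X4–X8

Yes; width 4.

Vertex coverage: the bags together contain {0, 1, 2, 3, 4, 5, 6, 7, 8, 9, 10, 11}, the full vertex set. Edge coverage: each edge of G has both endpoints in at least one bag. Running intersection: for every vertex, the bags containing it form a connected subtree. All three properties hold, so this is a valid tree decomposition of width max|bag| − 1 = 4, and hence tw(G) ≤ 4.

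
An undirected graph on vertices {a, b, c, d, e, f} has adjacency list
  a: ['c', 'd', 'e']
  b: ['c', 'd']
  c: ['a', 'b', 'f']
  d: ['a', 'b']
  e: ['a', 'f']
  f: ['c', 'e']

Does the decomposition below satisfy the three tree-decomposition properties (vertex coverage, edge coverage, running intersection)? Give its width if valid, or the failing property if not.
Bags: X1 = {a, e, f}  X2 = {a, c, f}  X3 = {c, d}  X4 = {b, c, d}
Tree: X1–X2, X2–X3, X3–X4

No — edge (a,d) lies in no bag.

A tree decomposition must satisfy three properties: every vertex lies in some bag; for every edge, both endpoints lie together in some bag; and for every vertex, the bags containing it form a connected subtree. Here edge (a,d) lies in no bag, so the decomposition is invalid.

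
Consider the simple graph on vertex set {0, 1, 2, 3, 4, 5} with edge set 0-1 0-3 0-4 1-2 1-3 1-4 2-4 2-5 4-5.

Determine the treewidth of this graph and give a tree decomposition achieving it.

Treewidth 2.
One such decomposition:
Bags: B1 = {0, 1, 4}  B2 = {1, 2, 4}  B3 = {0, 1, 3}  B4 = {2, 4, 5}
Tree: B1–B2, B1–B3, B2–B4

Each bag holds 3 vertices, so the decomposition has width 2, which upper-bounds the treewidth. Conversely, {0, 1, 3} is a clique of size 3, and the vertices of any clique must share a bag in every tree decomposition; so some bag has ≥ 3 vertices and tw(G) ≥ 2. Combining the bounds, tw(G) = 2.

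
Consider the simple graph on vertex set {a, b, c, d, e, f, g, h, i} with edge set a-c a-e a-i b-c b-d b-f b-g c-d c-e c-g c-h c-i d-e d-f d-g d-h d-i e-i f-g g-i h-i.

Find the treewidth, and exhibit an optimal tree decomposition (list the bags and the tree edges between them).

Treewidth 3.
Bags: B1 = {c, d, g, i}  B2 = {c, d, e, i}  B3 = {b, c, d, g}  B4 = {b, d, f, g}  B5 = {a, c, e, i}  B6 = {c, d, h, i}
Tree: B1–B2, B1–B3, B3–B4, B2–B5, B1–B6

The largest bag has 4 vertices, giving width 3; this decomposition certifies tw(G) ≤ 3. For the lower bound, the 4 vertices {b, c, d, g} are pairwise adjacent, and any tree decomposition puts a clique entirely inside one bag — forcing width ≥ 3. Therefore the treewidth is 3.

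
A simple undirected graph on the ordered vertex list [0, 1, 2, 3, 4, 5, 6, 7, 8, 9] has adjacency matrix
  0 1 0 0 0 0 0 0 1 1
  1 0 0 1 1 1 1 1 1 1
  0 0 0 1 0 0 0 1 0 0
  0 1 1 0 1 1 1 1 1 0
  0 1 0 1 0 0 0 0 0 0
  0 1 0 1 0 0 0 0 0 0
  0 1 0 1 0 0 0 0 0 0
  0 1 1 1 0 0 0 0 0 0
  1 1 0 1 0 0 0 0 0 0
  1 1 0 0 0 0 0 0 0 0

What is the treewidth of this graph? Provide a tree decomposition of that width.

The largest bag has 3 vertices, giving width 2; this decomposition certifies tw(G) ≤ 2. Conversely, {0, 1, 8} is a clique of size 3, and the vertices of any clique must share a bag in every tree decomposition; so some bag has ≥ 3 vertices and tw(G) ≥ 2. The upper and lower bounds meet at 2, so that is the treewidth.

Treewidth 2.
One optimal decomposition is:
Bags: B1 = {1, 3, 5}  B2 = {1, 3, 6}  B3 = {1, 3, 8}  B4 = {1, 3, 7}  B5 = {0, 1, 8}  B6 = {1, 3, 4}  B7 = {2, 3, 7}  B8 = {0, 1, 9}
Tree: B1–B2, B2–B3, B3–B4, B3–B5, B2–B6, B4–B7, B5–B8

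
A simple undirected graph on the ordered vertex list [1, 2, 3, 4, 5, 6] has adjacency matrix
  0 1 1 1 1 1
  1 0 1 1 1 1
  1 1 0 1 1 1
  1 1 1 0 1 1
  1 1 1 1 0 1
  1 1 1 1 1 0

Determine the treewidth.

A width-5 tree decomposition is:
Bags: B1 = {1, 2, 3, 4, 5, 6}
Tree: (single bag)
A single bag containing all 6 vertices is trivially a valid decomposition of width 5. On the other hand G contains the 6-clique {1, 2, 3, 4, 5, 6}. A clique must lie in a single bag of any decomposition, so no decomposition can have width below 5. The upper and lower bounds meet at 5, so that is the treewidth.

5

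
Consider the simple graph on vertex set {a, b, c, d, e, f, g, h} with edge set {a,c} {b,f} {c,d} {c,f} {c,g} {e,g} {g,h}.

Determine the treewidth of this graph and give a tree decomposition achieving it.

Treewidth 1.
One optimal decomposition is:
Bags: B1 = {c, g}  B2 = {c, f}  B3 = {g, h}  B4 = {a, c}  B5 = {b, f}  B6 = {e, g}  B7 = {c, d}
Tree: B1–B2, B1–B3, B2–B4, B2–B5, B3–B6, B4–B7

Each bag holds 2 vertices, so the decomposition has width 1, which upper-bounds the treewidth. Since G has at least one edge (e.g. g–c), it is not an edgeless graph, so tw(G) ≥ 1. Hence tw(G) = 1 exactly.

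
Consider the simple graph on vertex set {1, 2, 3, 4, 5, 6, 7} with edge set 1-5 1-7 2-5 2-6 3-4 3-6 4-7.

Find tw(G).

A width-2 tree decomposition is:
Bags: B1 = {2, 3, 6}  B2 = {2, 3, 4}  B3 = {2, 4, 7}  B4 = {1, 2, 7}  B5 = {1, 2, 5}
Tree: B1–B2, B2–B3, B3–B4, B4–B5
Every bag has size at most 3, so the width is 3 − 1 = 2 and tw(G) ≤ 2. Since 2–6–3–4–7–1–5–2 is a cycle in G, G is not acyclic. Forests are exactly the graphs of treewidth ≤ 1, so tw(G) ≥ 2. The upper and lower bounds meet at 2, so that is the treewidth.

2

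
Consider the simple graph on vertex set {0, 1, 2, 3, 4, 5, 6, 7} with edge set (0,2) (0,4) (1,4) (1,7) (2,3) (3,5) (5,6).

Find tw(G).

A width-1 tree decomposition is:
Bags: B1 = {5, 6}  B2 = {3, 5}  B3 = {2, 3}  B4 = {0, 2}  B5 = {0, 4}  B6 = {1, 4}  B7 = {1, 7}
Tree: B1–B2, B2–B3, B3–B4, B4–B5, B5–B6, B6–B7
Each bag holds 2 vertices, so the decomposition has width 1, which upper-bounds the treewidth. Since G has at least one edge (e.g. 6–5), it is not an edgeless graph, so tw(G) ≥ 1. Therefore the treewidth is 1.

1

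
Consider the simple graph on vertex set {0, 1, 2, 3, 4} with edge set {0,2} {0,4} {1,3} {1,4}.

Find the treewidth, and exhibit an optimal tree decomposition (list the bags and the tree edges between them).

Every bag has size at most 2, so the width is 2 − 1 = 1 and tw(G) ≤ 1. G has an edge, so its treewidth is at least 1. Combining the bounds, tw(G) = 1.

Treewidth 1.
One optimal decomposition is:
Bags: B1 = {0, 2}  B2 = {0, 4}  B3 = {1, 4}  B4 = {1, 3}
Tree: B1–B2, B2–B3, B3–B4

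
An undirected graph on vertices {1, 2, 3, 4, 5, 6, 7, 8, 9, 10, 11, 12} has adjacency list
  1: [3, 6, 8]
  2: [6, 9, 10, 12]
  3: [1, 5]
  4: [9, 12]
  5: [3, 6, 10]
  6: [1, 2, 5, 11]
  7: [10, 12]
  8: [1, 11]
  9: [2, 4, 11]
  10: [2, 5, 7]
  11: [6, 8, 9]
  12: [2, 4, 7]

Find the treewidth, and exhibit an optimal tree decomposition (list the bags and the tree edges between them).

The largest bag has 4 vertices, giving width 3; this decomposition certifies tw(G) ≤ 3. For the lower bound: the 4 vertex sets {1,3,8}, {5}, {6}, {2,9,10,11} are disjoint, each induces a connected subgraph, and every pair is joined by at least one edge of G. Contracting each set to a single vertex therefore yields K_{4} as a minor, and since treewidth is minor-monotone, tw(G) ≥ tw(K_{4}) = 3. Combining the bounds, tw(G) = 3.

Treewidth 3.
One optimal decomposition is:
Bags: B1 = {1, 3, 5, 8}  B2 = {1, 5, 6, 8}  B3 = {5, 6, 8, 11}  B4 = {5, 6, 10, 11}  B5 = {2, 6, 10, 11}  B6 = {2, 9, 10, 11}  B7 = {2, 7, 9, 10}  B8 = {2, 7, 9, 12}  B9 = {4, 7, 9, 12}
Tree: B1–B2, B2–B3, B3–B4, B4–B5, B5–B6, B6–B7, B7–B8, B8–B9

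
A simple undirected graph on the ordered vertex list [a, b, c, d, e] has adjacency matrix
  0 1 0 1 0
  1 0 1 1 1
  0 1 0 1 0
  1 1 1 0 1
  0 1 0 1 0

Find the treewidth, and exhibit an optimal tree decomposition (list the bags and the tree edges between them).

Treewidth 2.
One optimal decomposition is:
Bags: B1 = {a, b, d}  B2 = {b, c, d}  B3 = {b, d, e}
Tree: B1–B2, B2–B3

Each bag holds 3 vertices, so the decomposition has width 2, which upper-bounds the treewidth. For the lower bound, the 3 vertices {b, d, e} are pairwise adjacent, and any tree decomposition puts a clique entirely inside one bag — forcing width ≥ 2. Combining the bounds, tw(G) = 2.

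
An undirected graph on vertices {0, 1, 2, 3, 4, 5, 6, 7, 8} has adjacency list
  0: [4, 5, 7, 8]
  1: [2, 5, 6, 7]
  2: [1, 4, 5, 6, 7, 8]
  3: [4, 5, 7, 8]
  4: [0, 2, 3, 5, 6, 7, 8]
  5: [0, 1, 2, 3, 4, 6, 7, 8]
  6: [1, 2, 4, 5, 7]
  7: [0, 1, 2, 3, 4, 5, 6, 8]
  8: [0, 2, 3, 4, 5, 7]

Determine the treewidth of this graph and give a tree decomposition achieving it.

The largest bag has 5 vertices, giving width 4; this decomposition certifies tw(G) ≤ 4. Conversely, {1, 2, 5, 6, 7} is a clique of size 5, and the vertices of any clique must share a bag in every tree decomposition; so some bag has ≥ 5 vertices and tw(G) ≥ 4. The upper and lower bounds meet at 4, so that is the treewidth.

Treewidth 4.
One such decomposition:
Bags: B1 = {2, 4, 5, 7, 8}  B2 = {3, 4, 5, 7, 8}  B3 = {0, 4, 5, 7, 8}  B4 = {2, 4, 5, 6, 7}  B5 = {1, 2, 5, 6, 7}
Tree: B1–B2, B1–B3, B1–B4, B4–B5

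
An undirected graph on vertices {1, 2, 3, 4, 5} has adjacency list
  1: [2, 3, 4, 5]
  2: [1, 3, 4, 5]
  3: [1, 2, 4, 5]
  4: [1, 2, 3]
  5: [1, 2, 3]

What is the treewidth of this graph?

A width-3 tree decomposition is:
Bags: B1 = {1, 2, 3, 4}  B2 = {1, 2, 3, 5}
Tree: B1–B2
Each bag holds 4 vertices, so the decomposition has width 3, which upper-bounds the treewidth. On the other hand G contains the 4-clique {1, 2, 3, 4}. A clique must lie in a single bag of any decomposition, so no decomposition can have width below 3. Combining the bounds, tw(G) = 3.

3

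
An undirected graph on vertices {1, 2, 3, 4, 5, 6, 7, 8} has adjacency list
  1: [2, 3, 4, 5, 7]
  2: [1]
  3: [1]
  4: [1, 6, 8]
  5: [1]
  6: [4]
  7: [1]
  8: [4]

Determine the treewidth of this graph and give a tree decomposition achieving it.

Treewidth 1.
One such decomposition:
Bags: B1 = {1, 2}  B2 = {1, 7}  B3 = {1, 4}  B4 = {4, 6}  B5 = {4, 8}  B6 = {1, 5}  B7 = {1, 3}
Tree: B1–B2, B2–B3, B3–B4, B3–B5, B3–B6, B3–B7

Every bag has size at most 2, so the width is 2 − 1 = 1 and tw(G) ≤ 1. Any graph with an edge has treewidth ≥ 1, and G has the edge 2–1. Hence tw(G) = 1 exactly.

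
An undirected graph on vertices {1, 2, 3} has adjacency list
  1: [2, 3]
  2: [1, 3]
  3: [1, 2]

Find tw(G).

2

A width-2 tree decomposition is:
Bags: B1 = {1, 2, 3}
Tree: (single bag)
With just one bag of size 3, the width is 3 − 1 = 2, so tw(G) ≤ 2. Conversely, {1, 2, 3} is a clique of size 3, and the vertices of any clique must share a bag in every tree decomposition; so some bag has ≥ 3 vertices and tw(G) ≥ 2. The upper and lower bounds meet at 2, so that is the treewidth.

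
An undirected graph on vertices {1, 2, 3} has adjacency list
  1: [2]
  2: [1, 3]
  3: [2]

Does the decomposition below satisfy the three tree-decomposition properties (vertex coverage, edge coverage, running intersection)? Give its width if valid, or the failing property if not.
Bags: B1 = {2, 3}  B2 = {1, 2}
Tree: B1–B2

Yes; width 1.

Vertex coverage: the bags together contain {1, 2, 3}, the full vertex set. Edge coverage: each edge of G has both endpoints in at least one bag. Running intersection: for every vertex, the bags containing it form a connected subtree. All three properties hold, so this is a valid tree decomposition of width max|bag| − 1 = 1, and hence tw(G) ≤ 1.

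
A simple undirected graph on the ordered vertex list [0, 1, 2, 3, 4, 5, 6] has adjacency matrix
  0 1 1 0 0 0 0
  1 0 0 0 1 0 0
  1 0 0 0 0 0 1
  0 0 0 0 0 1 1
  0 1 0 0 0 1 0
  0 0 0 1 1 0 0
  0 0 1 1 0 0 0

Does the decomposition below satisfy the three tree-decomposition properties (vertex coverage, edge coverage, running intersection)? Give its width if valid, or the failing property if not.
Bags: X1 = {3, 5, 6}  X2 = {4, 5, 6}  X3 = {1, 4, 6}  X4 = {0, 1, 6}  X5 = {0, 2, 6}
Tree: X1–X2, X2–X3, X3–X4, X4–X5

Checking the three conditions: (i) the bags cover all of {0, 1, 2, 3, 4, 5, 6}; (ii) for each edge, some bag contains both endpoints; (iii) the bags containing any fixed vertex form a subtree. All hold, so the decomposition is valid with width 3 − 1 = 2.

Yes; width 2.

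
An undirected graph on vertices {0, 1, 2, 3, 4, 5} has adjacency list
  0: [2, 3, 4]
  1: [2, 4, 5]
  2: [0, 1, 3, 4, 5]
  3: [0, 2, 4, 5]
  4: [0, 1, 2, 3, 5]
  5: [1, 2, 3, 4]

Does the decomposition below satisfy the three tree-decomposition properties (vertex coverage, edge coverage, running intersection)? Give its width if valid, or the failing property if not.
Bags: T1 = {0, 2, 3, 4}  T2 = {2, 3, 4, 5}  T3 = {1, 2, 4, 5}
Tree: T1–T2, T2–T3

Yes; width 3.

Vertex coverage: the bags together contain {0, 1, 2, 3, 4, 5}, the full vertex set. Edge coverage: each edge of G has both endpoints in at least one bag. Running intersection: for every vertex, the bags containing it form a connected subtree. All three properties hold, so this is a valid tree decomposition of width max|bag| − 1 = 3, and hence tw(G) ≤ 3.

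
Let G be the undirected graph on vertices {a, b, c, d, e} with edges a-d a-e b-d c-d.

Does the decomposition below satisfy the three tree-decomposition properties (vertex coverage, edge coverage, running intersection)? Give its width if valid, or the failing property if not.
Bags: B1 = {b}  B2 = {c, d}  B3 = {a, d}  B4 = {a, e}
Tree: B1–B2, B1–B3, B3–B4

No — edge (d,b) lies in no bag.

A tree decomposition must satisfy three properties: every vertex lies in some bag; for every edge, both endpoints lie together in some bag; and for every vertex, the bags containing it form a connected subtree. Here edge (d,b) lies in no bag, so the decomposition is invalid.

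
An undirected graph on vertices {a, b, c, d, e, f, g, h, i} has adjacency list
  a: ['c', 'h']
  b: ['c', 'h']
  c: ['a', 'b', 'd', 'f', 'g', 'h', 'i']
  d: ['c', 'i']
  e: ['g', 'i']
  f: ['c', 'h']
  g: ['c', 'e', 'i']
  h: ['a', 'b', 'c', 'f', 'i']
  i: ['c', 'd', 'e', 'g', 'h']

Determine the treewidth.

A width-2 tree decomposition is:
Bags: B1 = {c, g, i}  B2 = {c, h, i}  B3 = {a, c, h}  B4 = {e, g, i}  B5 = {c, f, h}  B6 = {c, d, i}  B7 = {b, c, h}
Tree: B1–B2, B2–B3, B1–B4, B3–B5, B2–B6, B2–B7
Every bag has size at most 3, so the width is 3 − 1 = 2 and tw(G) ≤ 2. On the other hand G contains the 3-clique {e, g, i}. A clique must lie in a single bag of any decomposition, so no decomposition can have width below 2. The upper and lower bounds meet at 2, so that is the treewidth.

2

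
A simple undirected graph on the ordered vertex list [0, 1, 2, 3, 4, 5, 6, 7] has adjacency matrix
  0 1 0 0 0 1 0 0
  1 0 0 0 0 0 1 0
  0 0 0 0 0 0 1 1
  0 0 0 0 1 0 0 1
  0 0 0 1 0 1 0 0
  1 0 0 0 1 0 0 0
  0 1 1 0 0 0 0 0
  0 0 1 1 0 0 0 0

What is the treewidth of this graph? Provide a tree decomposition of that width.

Each bag holds 3 vertices, so the decomposition has width 2, which upper-bounds the treewidth. For the lower bound, G contains the cycle 3–4–5–0–1–6–2–7–3, so G is not a forest; only forests have treewidth ≤ 1, hence tw(G) ≥ 2. Hence tw(G) = 2 exactly.

Treewidth 2.
One optimal decomposition is:
Bags: B1 = {3, 4, 5}  B2 = {0, 3, 5}  B3 = {0, 1, 3}  B4 = {1, 3, 6}  B5 = {2, 3, 6}  B6 = {2, 3, 7}
Tree: B1–B2, B2–B3, B3–B4, B4–B5, B5–B6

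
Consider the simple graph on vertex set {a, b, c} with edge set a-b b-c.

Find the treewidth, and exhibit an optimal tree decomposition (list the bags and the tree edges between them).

Every bag has size at most 2, so the width is 2 − 1 = 1 and tw(G) ≤ 1. G has an edge, so its treewidth is at least 1. The upper and lower bounds meet at 1, so that is the treewidth.

Treewidth 1.
One optimal decomposition is:
Bags: B1 = {a, b}  B2 = {b, c}
Tree: B1–B2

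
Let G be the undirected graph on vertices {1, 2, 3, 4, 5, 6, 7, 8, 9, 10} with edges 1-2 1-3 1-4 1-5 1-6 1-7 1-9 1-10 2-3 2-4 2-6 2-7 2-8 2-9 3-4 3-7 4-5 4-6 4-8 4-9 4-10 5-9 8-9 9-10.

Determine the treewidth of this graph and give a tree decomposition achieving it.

Every bag has size at most 4, so the width is 4 − 1 = 3 and tw(G) ≤ 3. On the other hand G contains the 4-clique {2, 4, 8, 9}. A clique must lie in a single bag of any decomposition, so no decomposition can have width below 3. Hence tw(G) = 3 exactly.

Treewidth 3.
One optimal decomposition is:
Bags: B1 = {1, 2, 3, 4}  B2 = {1, 2, 3, 7}  B3 = {1, 2, 4, 9}  B4 = {1, 2, 4, 6}  B5 = {1, 4, 5, 9}  B6 = {2, 4, 8, 9}  B7 = {1, 4, 9, 10}
Tree: B1–B2, B1–B3, B3–B4, B3–B5, B3–B6, B3–B7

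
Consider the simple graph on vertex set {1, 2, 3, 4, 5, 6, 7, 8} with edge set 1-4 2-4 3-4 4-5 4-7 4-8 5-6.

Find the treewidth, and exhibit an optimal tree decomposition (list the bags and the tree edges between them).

Treewidth 1.
Bags: B1 = {4, 5}  B2 = {5, 6}  B3 = {3, 4}  B4 = {1, 4}  B5 = {4, 7}  B6 = {4, 8}  B7 = {2, 4}
Tree: B1–B2, B1–B3, B1–B4, B4–B5, B3–B6, B3–B7

Each bag holds 2 vertices, so the decomposition has width 1, which upper-bounds the treewidth. Since G has at least one edge (e.g. 4–5), it is not an edgeless graph, so tw(G) ≥ 1. Therefore the treewidth is 1.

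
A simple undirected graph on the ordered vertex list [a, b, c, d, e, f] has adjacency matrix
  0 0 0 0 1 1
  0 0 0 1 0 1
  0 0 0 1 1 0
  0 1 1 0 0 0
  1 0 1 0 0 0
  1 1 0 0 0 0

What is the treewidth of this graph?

2

A width-2 tree decomposition is:
Bags: B1 = {a, c, e}  B2 = {a, c, f}  B3 = {b, c, f}  B4 = {b, c, d}
Tree: B1–B2, B2–B3, B3–B4
Each bag holds 3 vertices, so the decomposition has width 2, which upper-bounds the treewidth. For the lower bound, G contains the cycle c–e–a–f–b–d–c, so G is not a forest; only forests have treewidth ≤ 1, hence tw(G) ≥ 2. Combining the bounds, tw(G) = 2.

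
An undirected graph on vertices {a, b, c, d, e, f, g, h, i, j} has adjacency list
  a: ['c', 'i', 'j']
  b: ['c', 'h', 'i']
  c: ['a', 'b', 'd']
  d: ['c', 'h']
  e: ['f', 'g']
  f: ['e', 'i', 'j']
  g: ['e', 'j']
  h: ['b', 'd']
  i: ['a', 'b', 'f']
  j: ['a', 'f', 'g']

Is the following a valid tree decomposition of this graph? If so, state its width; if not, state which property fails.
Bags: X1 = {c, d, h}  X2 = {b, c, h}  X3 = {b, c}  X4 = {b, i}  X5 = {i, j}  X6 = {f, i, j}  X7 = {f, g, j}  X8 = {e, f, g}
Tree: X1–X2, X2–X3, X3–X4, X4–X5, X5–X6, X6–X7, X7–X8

A tree decomposition must satisfy three properties: every vertex lies in some bag; for every edge, both endpoints lie together in some bag; and for every vertex, the bags containing it form a connected subtree. Here vertex a appears in no bag, so the decomposition is invalid.

No — vertex a appears in no bag.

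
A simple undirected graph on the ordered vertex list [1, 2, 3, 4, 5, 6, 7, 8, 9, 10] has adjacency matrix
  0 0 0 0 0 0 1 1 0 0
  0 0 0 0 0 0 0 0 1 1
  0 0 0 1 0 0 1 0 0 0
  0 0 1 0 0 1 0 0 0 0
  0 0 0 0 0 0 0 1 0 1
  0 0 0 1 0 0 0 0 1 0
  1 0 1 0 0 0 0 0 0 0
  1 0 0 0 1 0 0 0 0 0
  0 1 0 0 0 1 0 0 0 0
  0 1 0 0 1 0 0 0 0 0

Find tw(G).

A width-2 tree decomposition is:
Bags: B1 = {2, 9, 10}  B2 = {5, 9, 10}  B3 = {5, 8, 9}  B4 = {1, 8, 9}  B5 = {1, 7, 9}  B6 = {3, 7, 9}  B7 = {3, 4, 9}  B8 = {4, 6, 9}
Tree: B1–B2, B2–B3, B3–B4, B4–B5, B5–B6, B6–B7, B7–B8
Each bag holds 3 vertices, so the decomposition has width 2, which upper-bounds the treewidth. For the lower bound, G contains the cycle 9–2–10–5–8–1–7–3–4–6–9, so G is not a forest; only forests have treewidth ≤ 1, hence tw(G) ≥ 2. Therefore the treewidth is 2.

2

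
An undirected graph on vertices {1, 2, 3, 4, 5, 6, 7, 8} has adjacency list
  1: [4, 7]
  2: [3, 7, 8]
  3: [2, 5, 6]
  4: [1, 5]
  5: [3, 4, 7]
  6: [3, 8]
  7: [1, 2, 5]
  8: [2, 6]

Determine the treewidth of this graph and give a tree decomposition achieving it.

Treewidth 2.
One such decomposition:
Bags: B1 = {3, 6, 8}  B2 = {2, 3, 8}  B3 = {2, 3, 5}  B4 = {2, 5, 7}  B5 = {4, 5, 7}  B6 = {1, 4, 7}
Tree: B1–B2, B2–B3, B3–B4, B4–B5, B5–B6

Every bag has size at most 3, so the width is 3 − 1 = 2 and tw(G) ≤ 2. For the lower bound, G contains the cycle 6–8–2–3–6, so G is not a forest; only forests have treewidth ≤ 1, hence tw(G) ≥ 2. Combining the bounds, tw(G) = 2.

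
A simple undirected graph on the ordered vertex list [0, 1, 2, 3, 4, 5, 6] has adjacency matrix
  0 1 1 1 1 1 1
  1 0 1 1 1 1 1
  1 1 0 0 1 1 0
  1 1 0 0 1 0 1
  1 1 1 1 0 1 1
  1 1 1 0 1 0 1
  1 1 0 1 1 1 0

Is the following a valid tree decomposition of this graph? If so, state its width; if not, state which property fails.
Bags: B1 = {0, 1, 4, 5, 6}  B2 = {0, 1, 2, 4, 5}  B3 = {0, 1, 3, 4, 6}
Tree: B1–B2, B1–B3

Yes; width 4.

Vertex coverage: the bags together contain {0, 1, 2, 3, 4, 5, 6}, the full vertex set. Edge coverage: each edge of G has both endpoints in at least one bag. Running intersection: for every vertex, the bags containing it form a connected subtree. All three properties hold, so this is a valid tree decomposition of width max|bag| − 1 = 4, and hence tw(G) ≤ 4.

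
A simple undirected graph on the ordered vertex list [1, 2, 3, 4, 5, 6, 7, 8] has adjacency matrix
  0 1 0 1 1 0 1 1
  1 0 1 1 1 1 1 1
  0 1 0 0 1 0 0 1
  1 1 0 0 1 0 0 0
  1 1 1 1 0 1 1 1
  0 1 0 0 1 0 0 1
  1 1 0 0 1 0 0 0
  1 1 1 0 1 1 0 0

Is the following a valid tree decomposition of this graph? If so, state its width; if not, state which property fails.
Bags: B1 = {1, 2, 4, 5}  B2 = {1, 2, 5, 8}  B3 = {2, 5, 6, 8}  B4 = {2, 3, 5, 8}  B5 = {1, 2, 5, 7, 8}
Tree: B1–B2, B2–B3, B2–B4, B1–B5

No — bags containing vertex 8 are not connected in the tree.

A tree decomposition must satisfy three properties: every vertex lies in some bag; for every edge, both endpoints lie together in some bag; and for every vertex, the bags containing it form a connected subtree. Here bags containing vertex 8 are not connected in the tree, so the decomposition is invalid.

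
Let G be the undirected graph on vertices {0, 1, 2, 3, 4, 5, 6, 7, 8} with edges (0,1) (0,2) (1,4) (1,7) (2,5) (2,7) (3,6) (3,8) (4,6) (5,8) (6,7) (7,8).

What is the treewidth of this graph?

3

A width-3 tree decomposition is:
Bags: B1 = {0, 1, 4, 6}  B2 = {0, 1, 6, 7}  B3 = {0, 2, 6, 7}  B4 = {2, 3, 6, 7}  B5 = {2, 3, 7, 8}  B6 = {2, 3, 5, 8}
Tree: B1–B2, B2–B3, B3–B4, B4–B5, B5–B6
Each bag holds 4 vertices, so the decomposition has width 3, which upper-bounds the treewidth. For the lower bound: the 4 vertex sets {0,1,4}, {6}, {7}, {2,3,5,8} are disjoint, each induces a connected subgraph, and every pair is joined by at least one edge of G. Contracting each set to a single vertex therefore yields K_{4} as a minor, and since treewidth is minor-monotone, tw(G) ≥ tw(K_{4}) = 3. Combining the bounds, tw(G) = 3.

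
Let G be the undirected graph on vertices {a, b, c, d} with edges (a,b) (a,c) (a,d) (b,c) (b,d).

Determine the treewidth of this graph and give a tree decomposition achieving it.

Each bag holds 3 vertices, so the decomposition has width 2, which upper-bounds the treewidth. Conversely, {a, b, d} is a clique of size 3, and the vertices of any clique must share a bag in every tree decomposition; so some bag has ≥ 3 vertices and tw(G) ≥ 2. Combining the bounds, tw(G) = 2.

Treewidth 2.
Bags: B1 = {a, b, d}  B2 = {a, b, c}
Tree: B1–B2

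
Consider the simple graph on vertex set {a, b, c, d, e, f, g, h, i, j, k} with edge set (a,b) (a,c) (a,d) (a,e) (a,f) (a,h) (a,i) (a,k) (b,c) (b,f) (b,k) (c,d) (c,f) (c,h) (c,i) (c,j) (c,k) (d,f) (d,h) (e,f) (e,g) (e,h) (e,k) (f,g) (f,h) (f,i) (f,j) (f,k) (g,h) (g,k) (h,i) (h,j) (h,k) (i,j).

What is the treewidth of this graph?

4

A width-4 tree decomposition is:
Bags: B1 = {a, c, f, h, k}  B2 = {a, c, f, h, i}  B3 = {a, b, c, f, k}  B4 = {a, e, f, h, k}  B5 = {c, f, h, i, j}  B6 = {a, c, d, f, h}  B7 = {e, f, g, h, k}
Tree: B1–B2, B1–B3, B1–B4, B2–B5, B2–B6, B4–B7
The largest bag has 5 vertices, giving width 4; this decomposition certifies tw(G) ≤ 4. Conversely, {e, f, g, h, k} is a clique of size 5, and the vertices of any clique must share a bag in every tree decomposition; so some bag has ≥ 5 vertices and tw(G) ≥ 4. Therefore the treewidth is 4.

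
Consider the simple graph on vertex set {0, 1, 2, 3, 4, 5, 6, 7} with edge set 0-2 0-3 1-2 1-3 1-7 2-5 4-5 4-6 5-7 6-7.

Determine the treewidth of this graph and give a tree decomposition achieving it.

Treewidth 2.
One optimal decomposition is:
Bags: B1 = {4, 6, 7}  B2 = {4, 5, 7}  B3 = {1, 5, 7}  B4 = {1, 2, 5}  B5 = {1, 2, 3}  B6 = {0, 2, 3}
Tree: B1–B2, B2–B3, B3–B4, B4–B5, B5–B6

Each bag holds 3 vertices, so the decomposition has width 2, which upper-bounds the treewidth. The edges 6–4–5–7–6 form a cycle, so G is not a tree and its treewidth is at least 2. Combining the bounds, tw(G) = 2.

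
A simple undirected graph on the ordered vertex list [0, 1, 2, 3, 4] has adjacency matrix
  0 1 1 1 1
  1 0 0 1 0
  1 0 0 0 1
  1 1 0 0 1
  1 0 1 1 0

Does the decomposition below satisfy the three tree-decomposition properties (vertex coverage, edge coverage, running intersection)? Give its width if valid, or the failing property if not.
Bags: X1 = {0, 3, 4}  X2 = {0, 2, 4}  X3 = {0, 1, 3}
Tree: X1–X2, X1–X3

Yes; width 2.

Checking the three conditions: (i) the bags cover all of {0, 1, 2, 3, 4}; (ii) for each edge, some bag contains both endpoints; (iii) the bags containing any fixed vertex form a subtree. All hold, so the decomposition is valid with width 3 − 1 = 2.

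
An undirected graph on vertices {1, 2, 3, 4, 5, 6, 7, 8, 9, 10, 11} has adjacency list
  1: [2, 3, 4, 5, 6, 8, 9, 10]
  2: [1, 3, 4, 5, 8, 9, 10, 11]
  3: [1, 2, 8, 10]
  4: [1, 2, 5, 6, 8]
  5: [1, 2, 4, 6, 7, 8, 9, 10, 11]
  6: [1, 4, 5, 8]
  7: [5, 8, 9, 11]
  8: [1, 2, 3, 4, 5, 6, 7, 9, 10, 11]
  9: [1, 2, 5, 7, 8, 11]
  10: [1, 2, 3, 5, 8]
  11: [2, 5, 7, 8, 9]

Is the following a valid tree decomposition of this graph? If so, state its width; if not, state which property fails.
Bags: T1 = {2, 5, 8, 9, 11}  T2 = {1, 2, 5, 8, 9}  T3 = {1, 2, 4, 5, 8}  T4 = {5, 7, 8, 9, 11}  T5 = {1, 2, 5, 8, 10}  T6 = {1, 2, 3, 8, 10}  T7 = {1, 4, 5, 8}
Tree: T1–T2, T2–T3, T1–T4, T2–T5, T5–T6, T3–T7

No — vertex 6 appears in no bag.

A tree decomposition must satisfy three properties: every vertex lies in some bag; for every edge, both endpoints lie together in some bag; and for every vertex, the bags containing it form a connected subtree. Here vertex 6 appears in no bag, so the decomposition is invalid.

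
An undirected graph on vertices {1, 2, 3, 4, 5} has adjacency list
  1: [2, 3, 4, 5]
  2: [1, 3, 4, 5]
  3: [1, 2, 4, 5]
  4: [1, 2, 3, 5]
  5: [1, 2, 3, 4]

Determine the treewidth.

4

A width-4 tree decomposition is:
Bags: B1 = {1, 2, 3, 4, 5}
Tree: (single bag)
With just one bag of size 5, the width is 5 − 1 = 4, so tw(G) ≤ 4. Conversely, {1, 2, 3, 4, 5} is a clique of size 5, and the vertices of any clique must share a bag in every tree decomposition; so some bag has ≥ 5 vertices and tw(G) ≥ 4. The upper and lower bounds meet at 4, so that is the treewidth.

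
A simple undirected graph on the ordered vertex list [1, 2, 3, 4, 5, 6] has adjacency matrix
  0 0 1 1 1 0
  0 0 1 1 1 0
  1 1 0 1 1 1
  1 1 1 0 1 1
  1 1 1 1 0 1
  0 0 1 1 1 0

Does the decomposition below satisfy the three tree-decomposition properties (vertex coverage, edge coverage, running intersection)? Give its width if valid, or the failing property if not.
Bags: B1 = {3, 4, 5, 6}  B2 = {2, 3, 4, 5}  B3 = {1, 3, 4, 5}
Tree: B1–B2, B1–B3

Every vertex of G appears in some bag (union = {1, 2, 3, 4, 5, 6}); every edge is covered by a bag; and for each vertex v the set of bags containing v is connected in the bag tree. The decomposition is therefore valid. The largest bag has 4 vertices, so the width is 3.

Yes; width 3.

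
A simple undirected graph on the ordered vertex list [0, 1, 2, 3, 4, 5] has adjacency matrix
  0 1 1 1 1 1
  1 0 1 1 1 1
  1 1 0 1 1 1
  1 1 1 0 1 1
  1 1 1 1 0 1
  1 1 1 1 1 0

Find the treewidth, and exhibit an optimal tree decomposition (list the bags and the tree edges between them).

Treewidth 5.
Bags: B1 = {0, 1, 2, 3, 4, 5}
Tree: (single bag)

With just one bag of size 6, the width is 6 − 1 = 5, so tw(G) ≤ 5. On the other hand G contains the 6-clique {0, 1, 2, 3, 4, 5}. A clique must lie in a single bag of any decomposition, so no decomposition can have width below 5. Combining the bounds, tw(G) = 5.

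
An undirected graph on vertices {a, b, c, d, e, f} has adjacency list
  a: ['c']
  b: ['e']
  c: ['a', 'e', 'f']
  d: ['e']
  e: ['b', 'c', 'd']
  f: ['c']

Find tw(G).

A width-1 tree decomposition is:
Bags: B1 = {c, e}  B2 = {a, c}  B3 = {c, f}  B4 = {b, e}  B5 = {d, e}
Tree: B1–B2, B2–B3, B1–B4, B4–B5
Every bag has size at most 2, so the width is 2 − 1 = 1 and tw(G) ≤ 1. Since G has at least one edge (e.g. c–e), it is not an edgeless graph, so tw(G) ≥ 1. Therefore the treewidth is 1.

1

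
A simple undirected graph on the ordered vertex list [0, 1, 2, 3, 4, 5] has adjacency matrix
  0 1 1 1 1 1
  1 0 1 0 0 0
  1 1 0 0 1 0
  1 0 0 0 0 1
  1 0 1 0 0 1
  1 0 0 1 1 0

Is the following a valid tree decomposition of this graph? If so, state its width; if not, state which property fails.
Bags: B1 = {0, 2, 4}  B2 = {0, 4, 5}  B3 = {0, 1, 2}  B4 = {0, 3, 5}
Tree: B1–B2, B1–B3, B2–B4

Checking the three conditions: (i) the bags cover all of {0, 1, 2, 3, 4, 5}; (ii) for each edge, some bag contains both endpoints; (iii) the bags containing any fixed vertex form a subtree. All hold, so the decomposition is valid with width 3 − 1 = 2.

Yes; width 2.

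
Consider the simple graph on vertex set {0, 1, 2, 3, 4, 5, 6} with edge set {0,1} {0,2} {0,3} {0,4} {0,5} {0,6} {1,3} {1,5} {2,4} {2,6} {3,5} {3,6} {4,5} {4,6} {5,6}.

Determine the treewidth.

A width-3 tree decomposition is:
Bags: B1 = {0, 1, 3, 5}  B2 = {0, 3, 5, 6}  B3 = {0, 4, 5, 6}  B4 = {0, 2, 4, 6}
Tree: B1–B2, B2–B3, B3–B4
The largest bag has 4 vertices, giving width 3; this decomposition certifies tw(G) ≤ 3. Conversely, {0, 2, 4, 6} is a clique of size 4, and the vertices of any clique must share a bag in every tree decomposition; so some bag has ≥ 4 vertices and tw(G) ≥ 3. Combining the bounds, tw(G) = 3.

3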